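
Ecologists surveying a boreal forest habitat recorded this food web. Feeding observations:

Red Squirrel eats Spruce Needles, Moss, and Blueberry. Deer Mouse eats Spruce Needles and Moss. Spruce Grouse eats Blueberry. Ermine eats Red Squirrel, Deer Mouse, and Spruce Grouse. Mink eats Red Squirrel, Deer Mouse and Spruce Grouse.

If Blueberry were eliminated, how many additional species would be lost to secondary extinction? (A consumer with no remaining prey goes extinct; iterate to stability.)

1

Remove Blueberry.
Round 1: Spruce Grouse (all prey gone) → extinct.
No further losses. Total secondary extinctions: 1.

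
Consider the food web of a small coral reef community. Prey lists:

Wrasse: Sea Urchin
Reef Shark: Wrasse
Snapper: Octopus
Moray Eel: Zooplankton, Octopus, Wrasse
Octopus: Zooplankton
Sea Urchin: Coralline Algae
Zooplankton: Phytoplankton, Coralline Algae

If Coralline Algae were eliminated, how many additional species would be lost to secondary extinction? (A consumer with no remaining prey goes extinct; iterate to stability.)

3

Remove Coralline Algae.
Round 1: Sea Urchin (all prey gone) → extinct.
Round 2: Wrasse (all prey gone) → extinct.
Round 3: Reef Shark (all prey gone) → extinct.
No further losses. Total secondary extinctions: 3.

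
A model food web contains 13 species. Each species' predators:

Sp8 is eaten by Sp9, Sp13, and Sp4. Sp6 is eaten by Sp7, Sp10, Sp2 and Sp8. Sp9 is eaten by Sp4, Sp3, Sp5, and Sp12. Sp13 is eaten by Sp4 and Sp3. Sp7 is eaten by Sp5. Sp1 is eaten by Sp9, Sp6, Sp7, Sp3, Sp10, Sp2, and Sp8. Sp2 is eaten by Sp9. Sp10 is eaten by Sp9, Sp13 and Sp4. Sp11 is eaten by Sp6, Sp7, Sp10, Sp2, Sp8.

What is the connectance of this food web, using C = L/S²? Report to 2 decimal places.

The web has S = 13 species and L = 30 feeding links.
C = L / S² = 30 / 169 = 0.1775 ≈ 0.18.

C = 0.18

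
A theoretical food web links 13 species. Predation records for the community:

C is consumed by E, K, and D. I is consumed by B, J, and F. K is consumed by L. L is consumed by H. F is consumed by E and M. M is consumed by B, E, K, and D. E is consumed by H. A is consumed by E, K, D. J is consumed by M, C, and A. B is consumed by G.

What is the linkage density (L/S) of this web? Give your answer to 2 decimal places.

L/S = 1.69

There are L = 22 links among S = 13 species.
L/S = 22/13 = 1.6923 ≈ 1.69.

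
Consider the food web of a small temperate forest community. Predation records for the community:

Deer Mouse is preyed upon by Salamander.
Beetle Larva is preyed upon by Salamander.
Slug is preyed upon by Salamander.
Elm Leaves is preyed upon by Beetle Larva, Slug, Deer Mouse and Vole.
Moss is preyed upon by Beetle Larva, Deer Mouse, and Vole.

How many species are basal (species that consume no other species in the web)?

Basal species (no prey listed): Elm Leaves, Moss.
Count: 2.

2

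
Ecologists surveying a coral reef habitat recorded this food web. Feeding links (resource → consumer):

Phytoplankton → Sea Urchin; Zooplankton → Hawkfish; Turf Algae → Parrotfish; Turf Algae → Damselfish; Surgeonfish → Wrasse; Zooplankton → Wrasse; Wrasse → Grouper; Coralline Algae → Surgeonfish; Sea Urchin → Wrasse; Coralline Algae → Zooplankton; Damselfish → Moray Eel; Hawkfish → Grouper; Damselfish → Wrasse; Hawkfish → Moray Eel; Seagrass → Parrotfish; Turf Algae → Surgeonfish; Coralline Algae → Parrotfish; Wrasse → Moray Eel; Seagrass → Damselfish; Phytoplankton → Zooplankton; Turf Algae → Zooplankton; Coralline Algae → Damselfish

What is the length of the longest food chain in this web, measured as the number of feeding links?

3 links

One longest chain: Coralline Algae → Zooplankton → Hawkfish → Grouper.
It has 4 species and 3 links.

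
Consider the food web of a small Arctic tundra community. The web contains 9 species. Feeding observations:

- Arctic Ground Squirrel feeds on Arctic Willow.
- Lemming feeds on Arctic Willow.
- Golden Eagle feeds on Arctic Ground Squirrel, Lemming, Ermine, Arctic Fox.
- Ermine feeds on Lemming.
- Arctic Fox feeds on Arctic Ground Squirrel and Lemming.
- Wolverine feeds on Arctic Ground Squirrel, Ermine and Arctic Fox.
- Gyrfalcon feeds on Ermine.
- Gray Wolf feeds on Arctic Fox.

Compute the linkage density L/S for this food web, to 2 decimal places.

There are L = 14 links among S = 9 species.
L/S = 14/9 = 1.5556 ≈ 1.56.

L/S = 1.56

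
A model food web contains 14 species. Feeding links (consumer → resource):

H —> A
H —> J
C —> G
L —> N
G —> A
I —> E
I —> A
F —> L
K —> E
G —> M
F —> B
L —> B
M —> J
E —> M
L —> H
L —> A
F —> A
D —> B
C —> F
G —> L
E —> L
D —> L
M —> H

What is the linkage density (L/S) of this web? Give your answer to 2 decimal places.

There are L = 23 links among S = 14 species.
L/S = 23/14 = 1.6429 ≈ 1.64.

L/S = 1.64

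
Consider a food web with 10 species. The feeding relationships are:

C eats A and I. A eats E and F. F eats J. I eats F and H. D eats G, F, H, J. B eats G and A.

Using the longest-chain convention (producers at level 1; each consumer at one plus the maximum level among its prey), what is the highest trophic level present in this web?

Producers (level 1): E, J, G, H.
J → F → A → C gives C level 4.
No species has a prey at level 4, so no species reaches level 5.

4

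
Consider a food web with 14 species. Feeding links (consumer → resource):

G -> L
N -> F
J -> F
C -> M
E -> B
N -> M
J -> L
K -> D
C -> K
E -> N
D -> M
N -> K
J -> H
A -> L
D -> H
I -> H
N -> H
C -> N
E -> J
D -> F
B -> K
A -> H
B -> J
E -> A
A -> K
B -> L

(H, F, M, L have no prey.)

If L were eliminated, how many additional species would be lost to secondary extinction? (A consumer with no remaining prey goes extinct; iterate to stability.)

Remove L.
Round 1: G (all prey gone) → extinct.
No further losses. Total secondary extinctions: 1.

1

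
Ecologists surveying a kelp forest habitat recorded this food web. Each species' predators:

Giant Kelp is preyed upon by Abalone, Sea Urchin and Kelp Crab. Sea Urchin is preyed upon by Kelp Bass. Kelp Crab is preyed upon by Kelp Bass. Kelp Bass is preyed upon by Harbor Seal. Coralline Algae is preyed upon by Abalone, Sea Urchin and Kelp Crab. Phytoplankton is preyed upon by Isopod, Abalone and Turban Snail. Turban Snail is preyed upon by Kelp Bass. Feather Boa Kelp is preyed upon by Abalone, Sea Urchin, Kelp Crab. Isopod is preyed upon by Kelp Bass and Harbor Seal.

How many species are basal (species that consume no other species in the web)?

Basal species (no prey listed): Feather Boa Kelp, Phytoplankton, Giant Kelp, Coralline Algae.
Count: 4.

4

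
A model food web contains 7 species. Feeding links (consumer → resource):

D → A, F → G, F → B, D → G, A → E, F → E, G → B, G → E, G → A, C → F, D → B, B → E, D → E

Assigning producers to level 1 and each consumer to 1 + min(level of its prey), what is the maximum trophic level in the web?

Producers (level 1): E.
Following each consumer down to its lowest-level prey: E → F → C (levels 1 through 3).
All prey of C (F 2) are at level 2 or above, so C is at level 1 + 2 = 3.
Every consumer has at least one prey at level 2 or below, so none exceeds level 3.

3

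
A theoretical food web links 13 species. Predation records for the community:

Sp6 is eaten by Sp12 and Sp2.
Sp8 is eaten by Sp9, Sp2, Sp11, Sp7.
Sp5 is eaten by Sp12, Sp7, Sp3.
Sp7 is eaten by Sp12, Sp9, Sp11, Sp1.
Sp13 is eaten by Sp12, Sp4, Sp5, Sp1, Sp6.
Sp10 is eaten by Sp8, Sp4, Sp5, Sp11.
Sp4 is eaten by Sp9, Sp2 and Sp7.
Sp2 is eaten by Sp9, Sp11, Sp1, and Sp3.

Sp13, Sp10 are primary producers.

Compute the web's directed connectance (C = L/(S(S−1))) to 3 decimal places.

The web has S = 13 species and L = 29 feeding links.
C = L / (S(S−1)) = 29 / 156 = 0.1859 ≈ 0.186.

C = 0.186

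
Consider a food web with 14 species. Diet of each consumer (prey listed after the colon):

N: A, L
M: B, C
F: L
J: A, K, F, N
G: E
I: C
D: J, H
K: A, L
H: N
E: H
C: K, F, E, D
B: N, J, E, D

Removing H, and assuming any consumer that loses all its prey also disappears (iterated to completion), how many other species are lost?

Remove H.
Round 1: E (all prey gone) → extinct.
Round 2: G (all prey gone) → extinct.
No further losses. Total secondary extinctions: 2.

2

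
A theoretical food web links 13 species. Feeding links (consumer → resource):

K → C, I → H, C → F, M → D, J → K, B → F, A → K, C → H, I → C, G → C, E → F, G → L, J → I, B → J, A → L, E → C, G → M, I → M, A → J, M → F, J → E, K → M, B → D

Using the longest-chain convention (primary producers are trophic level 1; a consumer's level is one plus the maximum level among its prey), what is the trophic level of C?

F is a producer → level 1.
C eats F (level 1); other prey at levels: H 1 → level 2.

Trophic level 2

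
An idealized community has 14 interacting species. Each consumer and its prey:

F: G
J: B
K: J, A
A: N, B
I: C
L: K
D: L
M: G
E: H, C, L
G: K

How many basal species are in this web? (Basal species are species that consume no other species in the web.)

Basal species (no prey listed): N, B, H, C.
Count: 4.

4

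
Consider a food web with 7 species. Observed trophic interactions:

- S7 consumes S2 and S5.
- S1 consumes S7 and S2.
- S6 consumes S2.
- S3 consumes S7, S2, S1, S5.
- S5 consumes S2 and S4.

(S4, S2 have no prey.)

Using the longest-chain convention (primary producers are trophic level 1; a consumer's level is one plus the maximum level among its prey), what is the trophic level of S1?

S4 is a producer → level 1.
S5 eats S4 (level 1); other prey at levels: S2 1 → level 2.
S7 eats S5 (level 2); other prey at levels: S2 1 → level 3.
S1 eats S7 (level 3); other prey at levels: S2 1 → level 4.

Trophic level 4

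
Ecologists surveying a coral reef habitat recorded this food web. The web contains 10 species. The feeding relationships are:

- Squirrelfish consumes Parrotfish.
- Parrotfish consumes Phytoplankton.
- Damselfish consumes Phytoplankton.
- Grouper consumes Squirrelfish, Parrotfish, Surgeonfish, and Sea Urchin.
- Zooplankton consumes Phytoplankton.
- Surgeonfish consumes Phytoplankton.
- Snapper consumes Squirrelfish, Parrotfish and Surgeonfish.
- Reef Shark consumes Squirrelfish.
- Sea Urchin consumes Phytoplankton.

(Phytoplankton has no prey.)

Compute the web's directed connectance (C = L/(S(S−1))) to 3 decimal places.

The web has S = 10 species and L = 14 feeding links.
C = L / (S(S−1)) = 14 / 90 = 0.1556 ≈ 0.156.

C = 0.156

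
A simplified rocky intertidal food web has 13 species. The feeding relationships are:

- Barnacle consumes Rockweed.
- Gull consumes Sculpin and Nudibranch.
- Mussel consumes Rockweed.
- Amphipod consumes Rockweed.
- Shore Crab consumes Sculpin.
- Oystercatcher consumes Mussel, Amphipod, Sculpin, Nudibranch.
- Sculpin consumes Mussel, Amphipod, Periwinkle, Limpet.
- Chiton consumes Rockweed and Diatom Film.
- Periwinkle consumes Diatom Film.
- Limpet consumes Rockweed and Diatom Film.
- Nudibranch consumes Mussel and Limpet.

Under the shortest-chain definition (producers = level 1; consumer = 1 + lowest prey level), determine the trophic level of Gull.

Trophic level 4

Rockweed is a producer → level 1.
Amphipod eats Rockweed → level 2.
Sculpin eats Amphipod → level 3.
Gull eats Sculpin → level 4.
No prey of Gull is below level 3, so 4 is the minimum.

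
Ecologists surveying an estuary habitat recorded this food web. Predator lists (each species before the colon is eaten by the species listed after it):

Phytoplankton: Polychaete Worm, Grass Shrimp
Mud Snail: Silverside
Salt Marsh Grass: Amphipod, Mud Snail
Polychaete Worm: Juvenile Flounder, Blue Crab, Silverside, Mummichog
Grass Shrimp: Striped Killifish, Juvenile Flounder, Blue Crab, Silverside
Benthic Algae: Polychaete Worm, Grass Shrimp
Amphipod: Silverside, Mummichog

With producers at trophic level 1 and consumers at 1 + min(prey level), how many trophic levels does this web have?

3

Producers (level 1): Salt Marsh Grass, Phytoplankton, Benthic Algae.
Following each consumer down to its lowest-level prey: Phytoplankton → Polychaete Worm → Juvenile Flounder (levels 1 through 3).
All prey of Juvenile Flounder (Polychaete Worm 2, Grass Shrimp 2) are at level 2 or above, so Juvenile Flounder is at level 1 + 2 = 3.
Every consumer has at least one prey at level 2 or below, so none exceeds level 3.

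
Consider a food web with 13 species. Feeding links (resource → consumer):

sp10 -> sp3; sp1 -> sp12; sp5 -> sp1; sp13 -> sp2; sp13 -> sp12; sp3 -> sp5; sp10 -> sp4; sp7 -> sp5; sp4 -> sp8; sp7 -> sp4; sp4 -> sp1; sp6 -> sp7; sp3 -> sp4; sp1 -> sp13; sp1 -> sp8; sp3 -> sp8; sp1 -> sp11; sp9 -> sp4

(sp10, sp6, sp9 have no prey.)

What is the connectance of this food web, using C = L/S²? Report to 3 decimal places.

The web has S = 13 species and L = 18 feeding links.
C = L / S² = 18 / 169 = 0.1065 ≈ 0.107.

C = 0.107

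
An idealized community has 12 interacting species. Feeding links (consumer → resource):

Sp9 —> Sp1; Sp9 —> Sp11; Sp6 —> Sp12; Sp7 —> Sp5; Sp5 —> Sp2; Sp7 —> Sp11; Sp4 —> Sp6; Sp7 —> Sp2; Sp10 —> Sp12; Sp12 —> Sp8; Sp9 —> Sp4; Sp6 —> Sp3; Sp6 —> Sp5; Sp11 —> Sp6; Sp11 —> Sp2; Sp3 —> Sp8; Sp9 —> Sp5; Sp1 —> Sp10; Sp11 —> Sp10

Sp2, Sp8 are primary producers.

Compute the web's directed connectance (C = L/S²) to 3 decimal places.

C = 0.132

The web has S = 12 species and L = 19 feeding links.
C = L / S² = 19 / 144 = 0.1319 ≈ 0.132.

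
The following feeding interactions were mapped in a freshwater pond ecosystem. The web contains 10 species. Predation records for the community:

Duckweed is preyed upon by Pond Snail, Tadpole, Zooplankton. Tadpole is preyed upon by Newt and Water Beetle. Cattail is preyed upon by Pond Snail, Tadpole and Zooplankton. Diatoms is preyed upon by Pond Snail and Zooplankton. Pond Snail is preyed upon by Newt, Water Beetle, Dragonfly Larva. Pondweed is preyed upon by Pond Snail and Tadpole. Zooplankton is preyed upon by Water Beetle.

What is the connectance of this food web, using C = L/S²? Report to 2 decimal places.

The web has S = 10 species and L = 16 feeding links.
C = L / S² = 16 / 100 = 0.1600 ≈ 0.16.

C = 0.16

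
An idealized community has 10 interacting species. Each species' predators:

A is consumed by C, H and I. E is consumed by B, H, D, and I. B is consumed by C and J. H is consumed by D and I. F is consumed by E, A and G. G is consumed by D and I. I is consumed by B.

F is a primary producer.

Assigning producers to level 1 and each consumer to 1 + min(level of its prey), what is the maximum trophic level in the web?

4

Producers (level 1): F.
Following each consumer down to its lowest-level prey: F → E → B → J (levels 1 through 4).
All prey of J (B 3) are at level 3 or above, so J is at level 1 + 3 = 4.
Every consumer has at least one prey at level 3 or below, so none exceeds level 4.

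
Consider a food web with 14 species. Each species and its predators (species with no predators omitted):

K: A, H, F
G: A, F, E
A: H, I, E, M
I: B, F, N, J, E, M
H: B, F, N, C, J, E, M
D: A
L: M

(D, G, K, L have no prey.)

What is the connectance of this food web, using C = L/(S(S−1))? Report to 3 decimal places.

C = 0.137

The web has S = 14 species and L = 25 feeding links.
C = L / (S(S−1)) = 25 / 182 = 0.1374 ≈ 0.137.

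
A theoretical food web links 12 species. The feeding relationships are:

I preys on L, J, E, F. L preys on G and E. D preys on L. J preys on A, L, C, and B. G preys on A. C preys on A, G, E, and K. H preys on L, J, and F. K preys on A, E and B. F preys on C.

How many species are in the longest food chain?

One longest chain: A → G → C → F → I.
It has 5 species and 4 links.

5 species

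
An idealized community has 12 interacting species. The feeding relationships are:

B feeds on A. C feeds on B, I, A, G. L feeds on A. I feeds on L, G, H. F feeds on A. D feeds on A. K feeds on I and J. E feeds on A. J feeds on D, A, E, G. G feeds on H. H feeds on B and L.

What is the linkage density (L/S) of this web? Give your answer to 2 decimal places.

L/S = 1.75

There are L = 21 links among S = 12 species.
L/S = 21/12 = 1.7500 ≈ 1.75.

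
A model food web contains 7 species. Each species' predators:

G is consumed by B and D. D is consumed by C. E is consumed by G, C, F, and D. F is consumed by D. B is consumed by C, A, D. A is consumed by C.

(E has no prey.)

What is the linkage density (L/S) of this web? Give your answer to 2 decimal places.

There are L = 12 links among S = 7 species.
L/S = 12/7 = 1.7143 ≈ 1.71.

L/S = 1.71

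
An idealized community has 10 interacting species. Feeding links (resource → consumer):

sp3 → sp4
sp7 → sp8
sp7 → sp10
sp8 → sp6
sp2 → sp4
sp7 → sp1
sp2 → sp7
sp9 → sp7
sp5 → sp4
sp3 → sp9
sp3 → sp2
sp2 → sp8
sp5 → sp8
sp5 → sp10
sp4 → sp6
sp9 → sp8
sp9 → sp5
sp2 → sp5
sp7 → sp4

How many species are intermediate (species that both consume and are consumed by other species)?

6

Intermediate species (has both prey and predators): sp2, sp9, sp5, sp7, sp4, sp8.
Count: 6.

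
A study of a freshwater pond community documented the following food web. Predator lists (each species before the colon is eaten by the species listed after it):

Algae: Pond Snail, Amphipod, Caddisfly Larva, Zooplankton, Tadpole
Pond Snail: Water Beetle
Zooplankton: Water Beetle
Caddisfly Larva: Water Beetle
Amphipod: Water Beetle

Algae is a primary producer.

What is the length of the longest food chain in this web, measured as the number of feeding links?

One longest chain: Algae → Pond Snail → Water Beetle.
It has 3 species and 2 links.

2 links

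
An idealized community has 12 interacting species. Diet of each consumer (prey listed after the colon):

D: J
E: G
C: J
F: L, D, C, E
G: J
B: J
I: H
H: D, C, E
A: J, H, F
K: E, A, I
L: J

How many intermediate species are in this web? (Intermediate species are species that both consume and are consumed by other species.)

Intermediate species (has both prey and predators): L, D, C, G, E, H, F, A, I.
Count: 9.

9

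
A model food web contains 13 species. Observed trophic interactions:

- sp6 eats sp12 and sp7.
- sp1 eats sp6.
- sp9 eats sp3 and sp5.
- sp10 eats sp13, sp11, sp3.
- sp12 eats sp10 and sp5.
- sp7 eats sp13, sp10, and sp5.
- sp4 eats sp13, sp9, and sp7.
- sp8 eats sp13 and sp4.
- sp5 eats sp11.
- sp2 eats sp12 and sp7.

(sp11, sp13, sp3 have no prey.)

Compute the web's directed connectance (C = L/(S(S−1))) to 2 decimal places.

The web has S = 13 species and L = 21 feeding links.
C = L / (S(S−1)) = 21 / 156 = 0.1346 ≈ 0.13.

C = 0.13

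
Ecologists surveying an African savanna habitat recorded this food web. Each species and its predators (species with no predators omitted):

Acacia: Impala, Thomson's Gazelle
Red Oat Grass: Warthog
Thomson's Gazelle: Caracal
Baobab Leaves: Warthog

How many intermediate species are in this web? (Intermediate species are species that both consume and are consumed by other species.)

1

Intermediate species (has both prey and predators): Thomson's Gazelle.
Count: 1.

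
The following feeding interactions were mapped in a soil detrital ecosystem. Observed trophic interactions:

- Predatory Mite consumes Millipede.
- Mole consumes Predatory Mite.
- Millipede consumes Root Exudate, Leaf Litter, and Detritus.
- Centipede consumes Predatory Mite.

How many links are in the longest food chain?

One longest chain: Leaf Litter → Millipede → Predatory Mite → Centipede.
It has 4 species and 3 links.

3 links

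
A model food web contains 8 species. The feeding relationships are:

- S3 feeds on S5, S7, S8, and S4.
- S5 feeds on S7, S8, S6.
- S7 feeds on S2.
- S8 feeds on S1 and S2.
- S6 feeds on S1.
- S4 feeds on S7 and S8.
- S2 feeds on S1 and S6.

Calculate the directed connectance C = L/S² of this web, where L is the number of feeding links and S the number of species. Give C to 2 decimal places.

C = 0.23

The web has S = 8 species and L = 15 feeding links.
C = L / S² = 15 / 64 = 0.2344 ≈ 0.23.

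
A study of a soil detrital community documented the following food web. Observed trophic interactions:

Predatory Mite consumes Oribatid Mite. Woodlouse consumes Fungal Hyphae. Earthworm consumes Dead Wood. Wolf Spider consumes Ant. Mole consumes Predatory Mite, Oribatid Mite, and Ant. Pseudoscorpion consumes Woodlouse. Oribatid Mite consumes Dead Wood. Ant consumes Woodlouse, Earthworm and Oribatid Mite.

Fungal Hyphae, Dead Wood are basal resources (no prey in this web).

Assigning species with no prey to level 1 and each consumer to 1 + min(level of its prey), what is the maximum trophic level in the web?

4

Basal resources (level 1): Fungal Hyphae, Dead Wood.
Following each consumer down to its lowest-level prey: Dead Wood → Oribatid Mite → Ant → Wolf Spider (levels 1 through 4).
All prey of Wolf Spider (Ant 3) are at level 3 or above, so Wolf Spider is at level 1 + 3 = 4.
Every consumer has at least one prey at level 3 or below, so none exceeds level 4.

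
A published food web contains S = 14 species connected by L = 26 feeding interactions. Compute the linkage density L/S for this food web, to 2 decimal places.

L/S = 1.86

There are L = 26 links among S = 14 species.
L/S = 26/14 = 1.8571 ≈ 1.86.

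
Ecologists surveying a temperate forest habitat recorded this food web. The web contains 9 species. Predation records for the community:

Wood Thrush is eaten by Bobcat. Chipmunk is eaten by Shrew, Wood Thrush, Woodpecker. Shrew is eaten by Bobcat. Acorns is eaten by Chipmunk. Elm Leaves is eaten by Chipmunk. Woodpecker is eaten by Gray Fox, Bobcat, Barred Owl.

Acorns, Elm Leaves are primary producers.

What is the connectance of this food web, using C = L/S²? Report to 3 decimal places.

The web has S = 9 species and L = 10 feeding links.
C = L / S² = 10 / 81 = 0.1235 ≈ 0.123.

C = 0.123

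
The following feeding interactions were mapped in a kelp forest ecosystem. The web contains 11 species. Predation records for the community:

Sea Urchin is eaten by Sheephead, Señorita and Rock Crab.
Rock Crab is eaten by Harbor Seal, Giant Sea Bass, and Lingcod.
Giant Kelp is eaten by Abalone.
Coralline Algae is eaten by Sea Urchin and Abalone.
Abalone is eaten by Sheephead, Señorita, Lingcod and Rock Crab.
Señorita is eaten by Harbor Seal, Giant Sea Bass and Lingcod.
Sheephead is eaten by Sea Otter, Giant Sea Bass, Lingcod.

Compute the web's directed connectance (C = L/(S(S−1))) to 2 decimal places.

The web has S = 11 species and L = 19 feeding links.
C = L / (S(S−1)) = 19 / 110 = 0.1727 ≈ 0.17.

C = 0.17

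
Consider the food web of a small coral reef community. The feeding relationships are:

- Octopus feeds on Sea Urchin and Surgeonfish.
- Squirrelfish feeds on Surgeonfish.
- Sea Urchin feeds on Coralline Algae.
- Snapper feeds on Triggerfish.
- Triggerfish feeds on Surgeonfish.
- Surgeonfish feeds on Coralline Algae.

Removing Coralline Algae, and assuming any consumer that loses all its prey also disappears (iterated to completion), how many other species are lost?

6

Remove Coralline Algae.
Round 1: Surgeonfish (all prey gone), Sea Urchin (all prey gone) → extinct.
Round 2: Octopus (all prey gone), Triggerfish (all prey gone), Squirrelfish (all prey gone) → extinct.
Round 3: Snapper (all prey gone) → extinct.
No further losses. Total secondary extinctions: 6.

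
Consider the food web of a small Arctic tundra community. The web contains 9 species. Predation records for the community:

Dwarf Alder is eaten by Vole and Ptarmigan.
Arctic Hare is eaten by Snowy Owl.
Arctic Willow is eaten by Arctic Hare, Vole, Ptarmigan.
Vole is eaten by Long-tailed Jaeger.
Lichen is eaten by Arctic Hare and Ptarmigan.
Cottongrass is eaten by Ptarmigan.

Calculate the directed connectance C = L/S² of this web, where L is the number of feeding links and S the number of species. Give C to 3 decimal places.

The web has S = 9 species and L = 10 feeding links.
C = L / S² = 10 / 81 = 0.1235 ≈ 0.123.

C = 0.123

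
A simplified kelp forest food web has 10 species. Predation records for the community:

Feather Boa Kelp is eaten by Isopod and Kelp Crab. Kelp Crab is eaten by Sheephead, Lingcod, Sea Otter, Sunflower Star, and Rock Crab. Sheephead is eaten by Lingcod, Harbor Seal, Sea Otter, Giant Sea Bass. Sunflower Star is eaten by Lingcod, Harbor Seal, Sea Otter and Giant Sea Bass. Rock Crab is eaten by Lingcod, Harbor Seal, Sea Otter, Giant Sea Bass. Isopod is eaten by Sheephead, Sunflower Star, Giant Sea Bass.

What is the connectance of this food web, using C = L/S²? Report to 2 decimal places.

C = 0.22

The web has S = 10 species and L = 22 feeding links.
C = L / S² = 22 / 100 = 0.2200 ≈ 0.22.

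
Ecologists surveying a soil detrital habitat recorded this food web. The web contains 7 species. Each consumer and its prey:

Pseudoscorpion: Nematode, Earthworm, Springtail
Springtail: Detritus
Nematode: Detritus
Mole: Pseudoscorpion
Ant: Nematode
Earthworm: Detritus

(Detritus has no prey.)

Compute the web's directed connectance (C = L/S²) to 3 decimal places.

The web has S = 7 species and L = 8 feeding links.
C = L / S² = 8 / 49 = 0.1633 ≈ 0.163.

C = 0.163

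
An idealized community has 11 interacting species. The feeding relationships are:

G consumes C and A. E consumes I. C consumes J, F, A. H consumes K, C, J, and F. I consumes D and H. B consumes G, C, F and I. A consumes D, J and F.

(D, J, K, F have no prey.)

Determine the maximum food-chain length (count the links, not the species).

One longest chain: D → A → C → H → I → B.
It has 6 species and 5 links.

5 links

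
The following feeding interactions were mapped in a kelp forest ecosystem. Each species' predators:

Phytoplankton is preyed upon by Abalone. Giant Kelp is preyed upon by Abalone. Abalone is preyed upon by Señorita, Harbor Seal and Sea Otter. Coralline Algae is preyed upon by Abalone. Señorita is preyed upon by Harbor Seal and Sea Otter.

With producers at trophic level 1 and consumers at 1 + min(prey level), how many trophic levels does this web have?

Producers (level 1): Phytoplankton, Giant Kelp, Coralline Algae.
Following each consumer down to its lowest-level prey: Phytoplankton → Abalone → Sea Otter (levels 1 through 3).
All prey of Sea Otter (Abalone 2, Señorita 3) are at level 2 or above, so Sea Otter is at level 1 + 2 = 3.
Every consumer has at least one prey at level 2 or below, so none exceeds level 3.

3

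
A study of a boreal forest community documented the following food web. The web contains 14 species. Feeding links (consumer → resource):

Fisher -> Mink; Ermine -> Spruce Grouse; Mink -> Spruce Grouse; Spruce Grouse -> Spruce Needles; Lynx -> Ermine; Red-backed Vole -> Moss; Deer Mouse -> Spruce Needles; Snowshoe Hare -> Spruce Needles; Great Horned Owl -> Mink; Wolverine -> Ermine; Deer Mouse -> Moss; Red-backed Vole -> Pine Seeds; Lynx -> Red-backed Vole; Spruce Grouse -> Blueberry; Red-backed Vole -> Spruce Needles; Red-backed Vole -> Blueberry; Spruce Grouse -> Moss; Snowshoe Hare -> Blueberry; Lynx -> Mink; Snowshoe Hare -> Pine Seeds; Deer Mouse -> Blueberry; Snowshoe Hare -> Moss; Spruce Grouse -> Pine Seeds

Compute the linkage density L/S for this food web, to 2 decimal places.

There are L = 23 links among S = 14 species.
L/S = 23/14 = 1.6429 ≈ 1.64.

L/S = 1.64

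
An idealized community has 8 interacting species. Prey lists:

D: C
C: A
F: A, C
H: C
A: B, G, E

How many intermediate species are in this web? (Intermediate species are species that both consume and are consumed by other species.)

Intermediate species (has both prey and predators): A, C.
Count: 2.

2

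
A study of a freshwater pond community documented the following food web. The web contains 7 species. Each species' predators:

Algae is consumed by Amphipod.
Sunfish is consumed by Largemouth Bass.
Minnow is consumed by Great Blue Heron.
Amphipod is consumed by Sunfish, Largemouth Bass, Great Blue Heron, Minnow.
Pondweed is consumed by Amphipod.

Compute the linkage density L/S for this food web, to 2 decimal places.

There are L = 8 links among S = 7 species.
L/S = 8/7 = 1.1429 ≈ 1.14.

L/S = 1.14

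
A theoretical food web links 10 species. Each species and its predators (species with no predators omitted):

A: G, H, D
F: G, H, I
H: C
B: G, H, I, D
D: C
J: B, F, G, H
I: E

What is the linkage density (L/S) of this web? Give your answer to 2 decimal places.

There are L = 17 links among S = 10 species.
L/S = 17/10 = 1.7000 ≈ 1.70.

L/S = 1.70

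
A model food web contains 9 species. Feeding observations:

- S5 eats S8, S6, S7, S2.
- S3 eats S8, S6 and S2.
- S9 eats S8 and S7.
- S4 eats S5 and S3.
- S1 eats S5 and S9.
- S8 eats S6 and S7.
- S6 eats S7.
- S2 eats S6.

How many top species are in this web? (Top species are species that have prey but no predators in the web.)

2

Top species (has prey, but nothing eats it): S4, S1.
Count: 2.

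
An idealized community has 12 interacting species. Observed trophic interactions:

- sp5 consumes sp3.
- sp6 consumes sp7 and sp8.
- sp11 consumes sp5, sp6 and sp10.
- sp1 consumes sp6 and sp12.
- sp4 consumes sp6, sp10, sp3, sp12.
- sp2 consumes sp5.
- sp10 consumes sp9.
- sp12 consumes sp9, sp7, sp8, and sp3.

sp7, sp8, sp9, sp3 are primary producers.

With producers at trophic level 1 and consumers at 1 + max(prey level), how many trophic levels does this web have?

3

Producers (level 1): sp7, sp8, sp9, sp3.
sp3 → sp5 → sp11 gives sp11 level 3.
No species has a prey at level 3, so no species reaches level 4.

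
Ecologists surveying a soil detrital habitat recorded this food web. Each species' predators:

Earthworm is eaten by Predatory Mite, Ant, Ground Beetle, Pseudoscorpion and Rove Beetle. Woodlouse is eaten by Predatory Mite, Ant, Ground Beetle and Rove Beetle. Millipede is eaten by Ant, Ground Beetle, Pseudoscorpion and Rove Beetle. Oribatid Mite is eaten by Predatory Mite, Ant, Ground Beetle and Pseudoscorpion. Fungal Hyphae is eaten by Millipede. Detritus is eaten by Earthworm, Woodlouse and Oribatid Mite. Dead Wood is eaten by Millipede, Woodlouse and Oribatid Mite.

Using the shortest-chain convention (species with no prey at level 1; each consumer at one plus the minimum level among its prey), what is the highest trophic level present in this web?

3

Basal resources (level 1): Dead Wood, Fungal Hyphae, Detritus.
Following each consumer down to its lowest-level prey: Dead Wood → Oribatid Mite → Pseudoscorpion (levels 1 through 3).
All prey of Pseudoscorpion (Oribatid Mite 2, Earthworm 2, Millipede 2) are at level 2 or above, so Pseudoscorpion is at level 1 + 2 = 3.
Every consumer has at least one prey at level 2 or below, so none exceeds level 3.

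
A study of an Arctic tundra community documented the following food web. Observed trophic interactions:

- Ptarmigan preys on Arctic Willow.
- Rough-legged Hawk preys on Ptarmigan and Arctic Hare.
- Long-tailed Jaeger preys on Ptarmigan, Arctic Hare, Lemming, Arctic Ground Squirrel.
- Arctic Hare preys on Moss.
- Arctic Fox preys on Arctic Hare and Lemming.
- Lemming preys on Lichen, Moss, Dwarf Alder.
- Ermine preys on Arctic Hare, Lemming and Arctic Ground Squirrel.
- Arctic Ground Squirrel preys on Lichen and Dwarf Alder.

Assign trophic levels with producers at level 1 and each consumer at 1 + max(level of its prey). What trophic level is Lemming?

Trophic level 2

Lichen is a producer → level 1.
Lemming eats Lichen (level 1); other prey at levels: Dwarf Alder 1, Moss 1 → level 2.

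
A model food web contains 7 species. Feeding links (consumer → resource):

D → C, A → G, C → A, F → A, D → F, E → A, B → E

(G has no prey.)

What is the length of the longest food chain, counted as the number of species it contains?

One longest chain: G → A → C → D.
It has 4 species and 3 links.

4 species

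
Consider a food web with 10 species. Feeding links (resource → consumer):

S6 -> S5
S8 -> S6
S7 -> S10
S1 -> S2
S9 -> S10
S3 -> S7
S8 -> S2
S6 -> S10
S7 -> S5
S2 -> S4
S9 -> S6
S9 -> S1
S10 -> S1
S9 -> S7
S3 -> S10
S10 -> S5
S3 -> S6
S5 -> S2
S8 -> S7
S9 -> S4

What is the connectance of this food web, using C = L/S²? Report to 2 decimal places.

The web has S = 10 species and L = 20 feeding links.
C = L / S² = 20 / 100 = 0.2000 ≈ 0.20.

C = 0.20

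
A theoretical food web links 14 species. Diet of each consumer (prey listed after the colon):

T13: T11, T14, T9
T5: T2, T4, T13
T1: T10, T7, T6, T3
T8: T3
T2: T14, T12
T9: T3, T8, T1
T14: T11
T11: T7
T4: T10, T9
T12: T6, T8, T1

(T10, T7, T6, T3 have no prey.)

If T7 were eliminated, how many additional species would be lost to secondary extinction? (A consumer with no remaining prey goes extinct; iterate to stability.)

2

Remove T7.
Round 1: T11 (all prey gone) → extinct.
Round 2: T14 (all prey gone) → extinct.
No further losses. Total secondary extinctions: 2.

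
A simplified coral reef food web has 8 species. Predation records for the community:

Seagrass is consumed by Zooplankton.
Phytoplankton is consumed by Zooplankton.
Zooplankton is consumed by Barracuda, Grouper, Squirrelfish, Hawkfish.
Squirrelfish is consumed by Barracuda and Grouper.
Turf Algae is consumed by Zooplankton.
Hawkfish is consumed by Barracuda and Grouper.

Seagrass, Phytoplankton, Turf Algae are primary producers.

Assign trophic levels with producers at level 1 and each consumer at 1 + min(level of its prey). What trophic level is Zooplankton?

Trophic level 2

Seagrass is a producer → level 1.
Zooplankton eats Seagrass → level 2.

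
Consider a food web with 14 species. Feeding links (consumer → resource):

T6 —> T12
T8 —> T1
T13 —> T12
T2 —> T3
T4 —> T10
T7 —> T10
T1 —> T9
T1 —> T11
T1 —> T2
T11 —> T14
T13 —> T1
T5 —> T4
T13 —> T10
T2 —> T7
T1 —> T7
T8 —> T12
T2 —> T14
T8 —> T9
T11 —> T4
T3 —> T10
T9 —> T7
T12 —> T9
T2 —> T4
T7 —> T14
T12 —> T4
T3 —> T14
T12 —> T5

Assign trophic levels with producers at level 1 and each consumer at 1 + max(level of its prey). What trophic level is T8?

T10 is a producer → level 1.
T4 eats T10 → level 2.
T5 eats T4 → level 3.
T12 eats T5 (level 3); other prey at levels: T4 2, T9 3 → level 4.
T8 eats T12 (level 4); other prey at levels: T9 3, T1 4 → level 5.

Trophic level 5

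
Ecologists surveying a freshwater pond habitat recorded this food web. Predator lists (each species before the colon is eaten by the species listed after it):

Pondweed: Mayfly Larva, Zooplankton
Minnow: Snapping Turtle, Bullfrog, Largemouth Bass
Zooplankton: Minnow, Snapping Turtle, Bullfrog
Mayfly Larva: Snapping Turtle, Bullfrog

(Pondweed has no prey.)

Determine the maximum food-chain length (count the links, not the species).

3 links

One longest chain: Pondweed → Zooplankton → Minnow → Snapping Turtle.
It has 4 species and 3 links.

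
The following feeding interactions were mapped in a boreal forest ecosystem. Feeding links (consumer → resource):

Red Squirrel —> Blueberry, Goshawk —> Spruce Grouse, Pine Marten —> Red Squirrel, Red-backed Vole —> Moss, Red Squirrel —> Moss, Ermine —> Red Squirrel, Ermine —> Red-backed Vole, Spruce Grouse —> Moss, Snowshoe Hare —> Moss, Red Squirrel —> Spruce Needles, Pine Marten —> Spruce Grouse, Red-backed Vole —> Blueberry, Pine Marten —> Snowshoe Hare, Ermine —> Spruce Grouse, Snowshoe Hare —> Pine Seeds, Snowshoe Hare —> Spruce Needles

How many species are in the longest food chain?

3 species

One longest chain: Moss → Snowshoe Hare → Pine Marten.
It has 3 species and 2 links.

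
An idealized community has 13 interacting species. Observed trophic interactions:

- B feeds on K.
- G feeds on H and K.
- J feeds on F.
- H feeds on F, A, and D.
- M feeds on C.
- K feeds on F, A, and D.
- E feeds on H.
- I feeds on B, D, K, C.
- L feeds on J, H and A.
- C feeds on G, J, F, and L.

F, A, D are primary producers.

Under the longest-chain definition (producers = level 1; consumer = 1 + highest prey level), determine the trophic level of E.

Trophic level 3

F is a producer → level 1.
H eats F (level 1); other prey at levels: A 1, D 1 → level 2.
E eats H → level 3.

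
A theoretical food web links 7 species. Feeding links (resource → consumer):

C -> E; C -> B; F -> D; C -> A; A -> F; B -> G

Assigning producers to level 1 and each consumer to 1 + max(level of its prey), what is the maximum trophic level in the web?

Producers (level 1): C.
C → A → F → D gives D level 4.
No species has a prey at level 4, so no species reaches level 5.

4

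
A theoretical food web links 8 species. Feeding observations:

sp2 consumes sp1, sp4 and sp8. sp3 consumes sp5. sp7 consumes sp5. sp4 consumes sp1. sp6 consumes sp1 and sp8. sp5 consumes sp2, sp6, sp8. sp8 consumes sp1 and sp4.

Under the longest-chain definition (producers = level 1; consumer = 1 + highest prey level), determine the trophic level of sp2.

sp1 is a producer → level 1.
sp4 eats sp1 → level 2.
sp8 eats sp4 (level 2); other prey at levels: sp1 1 → level 3.
sp2 eats sp8 (level 3); other prey at levels: sp1 1, sp4 2 → level 4.

Trophic level 4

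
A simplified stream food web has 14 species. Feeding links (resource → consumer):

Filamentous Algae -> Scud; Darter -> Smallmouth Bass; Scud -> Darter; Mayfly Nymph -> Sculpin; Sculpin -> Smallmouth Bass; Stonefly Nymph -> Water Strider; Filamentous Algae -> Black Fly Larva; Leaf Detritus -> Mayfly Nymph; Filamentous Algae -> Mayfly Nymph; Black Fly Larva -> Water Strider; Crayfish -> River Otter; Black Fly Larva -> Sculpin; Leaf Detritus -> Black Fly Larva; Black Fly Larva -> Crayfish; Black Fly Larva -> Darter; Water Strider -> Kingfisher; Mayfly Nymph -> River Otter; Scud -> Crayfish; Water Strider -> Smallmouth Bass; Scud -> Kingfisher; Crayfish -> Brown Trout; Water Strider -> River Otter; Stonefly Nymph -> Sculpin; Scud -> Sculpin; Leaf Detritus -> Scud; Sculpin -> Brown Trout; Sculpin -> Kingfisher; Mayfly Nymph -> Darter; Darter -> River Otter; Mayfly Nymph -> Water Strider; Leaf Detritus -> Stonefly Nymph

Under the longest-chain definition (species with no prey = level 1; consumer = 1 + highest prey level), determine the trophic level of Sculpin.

Filamentous Algae has no prey (basal) → level 1.
Scud eats Filamentous Algae (level 1); other prey at levels: Leaf Detritus 1 → level 2.
Sculpin eats Scud (level 2); other prey at levels: Stonefly Nymph 2, Mayfly Nymph 2, Black Fly Larva 2 → level 3.

Trophic level 3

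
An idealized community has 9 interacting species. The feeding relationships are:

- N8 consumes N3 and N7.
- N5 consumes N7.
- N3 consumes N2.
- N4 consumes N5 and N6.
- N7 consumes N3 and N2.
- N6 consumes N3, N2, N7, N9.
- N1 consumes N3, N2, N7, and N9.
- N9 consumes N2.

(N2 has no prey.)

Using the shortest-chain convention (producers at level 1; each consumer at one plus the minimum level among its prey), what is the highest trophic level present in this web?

3

Producers (level 1): N2.
Following each consumer down to its lowest-level prey: N2 → N6 → N4 (levels 1 through 3).
All prey of N4 (N6 2, N5 3) are at level 2 or above, so N4 is at level 1 + 2 = 3.
Every consumer has at least one prey at level 2 or below, so none exceeds level 3.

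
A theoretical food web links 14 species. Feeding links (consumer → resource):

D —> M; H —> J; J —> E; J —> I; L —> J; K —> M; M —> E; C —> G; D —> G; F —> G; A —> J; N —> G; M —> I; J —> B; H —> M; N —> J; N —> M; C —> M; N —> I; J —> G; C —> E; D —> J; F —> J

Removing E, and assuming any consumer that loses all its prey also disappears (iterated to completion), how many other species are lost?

0

Remove E.
Every predator of it retains at least one other prey: J still has G, B, I; M still has I; C still has G, M.
No consumer loses all prey, so no secondary extinctions occur.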